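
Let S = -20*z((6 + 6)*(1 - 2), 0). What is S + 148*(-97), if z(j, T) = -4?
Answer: -14276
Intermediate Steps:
S = 80 (S = -20*(-4) = 80)
S + 148*(-97) = 80 + 148*(-97) = 80 - 14356 = -14276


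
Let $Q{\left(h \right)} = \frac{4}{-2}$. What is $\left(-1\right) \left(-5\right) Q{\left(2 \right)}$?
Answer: $-10$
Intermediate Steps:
$Q{\left(h \right)} = -2$ ($Q{\left(h \right)} = 4 \left(- \frac{1}{2}\right) = -2$)
$\left(-1\right) \left(-5\right) Q{\left(2 \right)} = \left(-1\right) \left(-5\right) \left(-2\right) = 5 \left(-2\right) = -10$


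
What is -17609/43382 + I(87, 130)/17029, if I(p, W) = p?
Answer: -296089427/738752078 ≈ -0.40080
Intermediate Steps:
-17609/43382 + I(87, 130)/17029 = -17609/43382 + 87/17029 = -296089427/738752078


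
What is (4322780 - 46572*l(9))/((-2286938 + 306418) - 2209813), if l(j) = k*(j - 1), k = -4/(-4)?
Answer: -3950204/4190333 ≈ -0.94269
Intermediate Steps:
k = 1 (k = -4*(-¼) = 1)
l(j) = -1 + j (l(j) = 1*(j - 1) = 1*(-1 + j) = -1 + j)
(4322780 - 46572*l(9))/((-2286938 + 306418) - 2209813) = (4322780 - 46572*(-1 + 9))/((-2286938 + 306418) - 2209813) = (4322780 - 46572*8)/(-1980520 - 2209813) = (4322780 - 372576)/(-4190333) = 3950204*(-1/4190333) = -3950204/4190333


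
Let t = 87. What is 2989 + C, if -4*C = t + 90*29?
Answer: 9259/4 ≈ 2314.8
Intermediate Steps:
C = -2697/4 (C = -(87 + 90*29)/4 = -(87 + 2610)/4 = -¼*2697 = -2697/4 ≈ -674.25)
2989 + C = 2989 - 2697/4 = 9259/4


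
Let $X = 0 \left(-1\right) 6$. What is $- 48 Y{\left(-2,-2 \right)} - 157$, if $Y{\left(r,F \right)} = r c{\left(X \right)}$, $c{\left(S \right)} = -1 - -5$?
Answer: $227$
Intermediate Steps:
$X = 0$ ($X = 0 \cdot 6 = 0$)
$c{\left(S \right)} = 4$ ($c{\left(S \right)} = -1 + 5 = 4$)
$Y{\left(r,F \right)} = 4 r$ ($Y{\left(r,F \right)} = r 4 = 4 r$)
$- 48 Y{\left(-2,-2 \right)} - 157 = - 48 \cdot 4 \left(-2\right) - 157 = \left(-48\right) \left(-8\right) - 157 = 384 - 157 = 227$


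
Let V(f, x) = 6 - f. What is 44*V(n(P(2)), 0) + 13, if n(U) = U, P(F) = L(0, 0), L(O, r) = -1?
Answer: 321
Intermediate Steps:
P(F) = -1
44*V(n(P(2)), 0) + 13 = 44*(6 - 1*(-1)) + 13 = 44*(6 + 1) + 13 = 44*7 + 13 = 308 + 13 = 321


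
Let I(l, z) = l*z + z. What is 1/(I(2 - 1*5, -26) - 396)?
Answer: -1/344 ≈ -0.0029070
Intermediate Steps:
I(l, z) = z + l*z
1/(I(2 - 1*5, -26) - 396) = 1/(-26*(1 + (2 - 1*5)) - 396) = 1/(-26*(1 + (2 - 5)) - 396) = 1/(-26*(1 - 3) - 396) = 1/(-26*(-2) - 396) = 1/(52 - 396) = 1/(-344) = -1/344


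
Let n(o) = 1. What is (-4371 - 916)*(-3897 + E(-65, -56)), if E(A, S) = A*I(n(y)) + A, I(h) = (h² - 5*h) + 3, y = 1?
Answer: 20603439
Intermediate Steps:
I(h) = 3 + h² - 5*h
E(A, S) = 0 (E(A, S) = A*(3 + 1² - 5*1) + A = A*(3 + 1 - 5) + A = A*(-1) + A = -A + A = 0)
(-4371 - 916)*(-3897 + E(-65, -56)) = (-4371 - 916)*(-3897 + 0) = -5287*(-3897) = 20603439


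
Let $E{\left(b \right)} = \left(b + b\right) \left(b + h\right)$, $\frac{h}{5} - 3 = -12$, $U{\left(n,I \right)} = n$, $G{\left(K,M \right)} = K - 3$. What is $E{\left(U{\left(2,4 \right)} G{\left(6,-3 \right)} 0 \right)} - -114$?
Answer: $114$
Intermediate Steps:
$G{\left(K,M \right)} = -3 + K$
$h = -45$ ($h = 15 + 5 \left(-12\right) = 15 - 60 = -45$)
$E{\left(b \right)} = 2 b \left(-45 + b\right)$ ($E{\left(b \right)} = \left(b + b\right) \left(b - 45\right) = 2 b \left(-45 + b\right)$)
$E{\left(U{\left(2,4 \right)} G{\left(6,-3 \right)} 0 \right)} - -114 = 2 \cdot 2 \left(-3 + 6\right) 0 \left(-45 + 2 \left(-3 + 6\right) 0\right) - -114 = 2 \cdot 2 \cdot 3 \cdot 0 \left(-45 + 2 \cdot 3 \cdot 0\right) + 114 = 2 \cdot 6 \cdot 0 \left(-45 + 6 \cdot 0\right) + 114 = 2 \cdot 0 \left(-45 + 0\right) + 114 = 2 \cdot 0 \left(-45\right) + 114 = 0 + 114 = 114$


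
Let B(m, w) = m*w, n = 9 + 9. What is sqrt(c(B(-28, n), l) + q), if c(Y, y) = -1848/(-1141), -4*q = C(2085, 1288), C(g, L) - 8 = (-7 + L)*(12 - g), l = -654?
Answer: sqrt(70554284473)/326 ≈ 814.79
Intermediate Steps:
C(g, L) = 8 + (-7 + L)*(12 - g)
n = 18
q = 2655505/4 (q = -(-76 + 7*2085 + 12*1288 - 1*1288*2085)/4 = -(-76 + 14595 + 15456 - 2685480)/4 = -1/4*(-2655505) = 2655505/4 ≈ 6.6388e+5)
c(Y, y) = 264/163 (c(Y, y) = -1848*(-1/1141) = 264/163)
sqrt(c(B(-28, n), l) + q) = sqrt(264/163 + 2655505/4) = sqrt(432848371/652) = sqrt(70554284473)/326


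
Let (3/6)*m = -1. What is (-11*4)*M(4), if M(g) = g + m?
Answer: -88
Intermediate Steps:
m = -2 (m = 2*(-1) = -2)
M(g) = -2 + g (M(g) = g - 2 = -2 + g)
(-11*4)*M(4) = (-11*4)*(-2 + 4) = -44*2 = -88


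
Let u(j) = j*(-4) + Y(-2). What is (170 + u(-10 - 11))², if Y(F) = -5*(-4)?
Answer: 75076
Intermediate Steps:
Y(F) = 20
u(j) = 20 - 4*j (u(j) = j*(-4) + 20 = -4*j + 20 = 20 - 4*j)
(170 + u(-10 - 11))² = (170 + (20 - 4*(-10 - 11)))² = (170 + (20 - 4*(-21)))² = (170 + (20 + 84))² = (170 + 104)² = 274² = 75076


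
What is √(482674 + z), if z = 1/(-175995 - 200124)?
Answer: √14341886114195/5451 ≈ 694.75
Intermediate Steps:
z = -1/376119 (z = 1/(-376119) = -1/376119 ≈ -2.6587e-6)
√(482674 + z) = √(482674 - 1/376119) = √(181542862205/376119) = √14341886114195/5451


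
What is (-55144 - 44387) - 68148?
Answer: -167679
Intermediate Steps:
(-55144 - 44387) - 68148 = -99531 - 68148 = -167679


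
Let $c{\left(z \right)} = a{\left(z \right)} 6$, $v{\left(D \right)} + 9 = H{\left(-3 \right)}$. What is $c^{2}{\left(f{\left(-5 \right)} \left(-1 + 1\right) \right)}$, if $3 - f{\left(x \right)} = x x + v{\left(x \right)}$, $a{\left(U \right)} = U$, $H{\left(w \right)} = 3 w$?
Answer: $0$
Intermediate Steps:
$v{\left(D \right)} = -18$ ($v{\left(D \right)} = -9 + 3 \left(-3\right) = -9 - 9 = -18$)
$f{\left(x \right)} = 21 - x^{2}$ ($f{\left(x \right)} = 3 - \left(x x - 18\right) = 3 - \left(x^{2} - 18\right) = 3 - \left(-18 + x^{2}\right) = 21 - x^{2}$)
$c{\left(z \right)} = 6 z$ ($c{\left(z \right)} = z 6 = 6 z$)
$c^{2}{\left(f{\left(-5 \right)} \left(-1 + 1\right) \right)} = \left(6 \left(21 - \left(-5\right)^{2}\right) \left(-1 + 1\right)\right)^{2} = \left(6 \left(21 - 25\right) 0\right)^{2} = \left(6 \left(\left(-4\right) 0\right)\right)^{2} = \left(6 \cdot 0\right)^{2} = 0^{2} = 0$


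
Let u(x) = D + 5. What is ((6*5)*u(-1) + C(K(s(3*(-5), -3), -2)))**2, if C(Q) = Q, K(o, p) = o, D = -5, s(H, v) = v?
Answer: 9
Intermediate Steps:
u(x) = 0 (u(x) = -5 + 5 = 0)
((6*5)*u(-1) + C(K(s(3*(-5), -3), -2)))**2 = ((6*5)*0 - 3)**2 = (30*0 - 3)**2 = (0 - 3)**2 = (-3)**2 = 9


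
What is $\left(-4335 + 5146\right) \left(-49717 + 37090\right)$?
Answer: $-10240497$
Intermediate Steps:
$\left(-4335 + 5146\right) \left(-49717 + 37090\right) = 811 \left(-12627\right) = -10240497$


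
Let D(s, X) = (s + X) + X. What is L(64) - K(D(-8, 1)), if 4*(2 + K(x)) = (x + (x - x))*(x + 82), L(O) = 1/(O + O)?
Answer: 14849/128 ≈ 116.01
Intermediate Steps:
L(O) = 1/(2*O)
D(s, X) = s + 2*X (D(s, X) = (X + s) + X = s + 2*X)
K(x) = -2 + x*(82 + x)/4 (K(x) = -2 + ((x + (x - x))*(x + 82))/4 = -2 + ((x + 0)*(82 + x))/4 = -2 + (x*(82 + x))/4 = -2 + x*(82 + x)/4)
L(64) - K(D(-8, 1)) = (½)/64 - (-2 + (-8 + 2*1)²/4 + 41*(-8 + 2*1)/2) = (½)*(1/64) - (-2 + (-8 + 2)²/4 + 41*(-8 + 2)/2) = 1/128 - (-2 + (¼)*(-6)² + (41/2)*(-6)) = 1/128 - (-2 + (¼)*36 - 123) = 1/128 - (-2 + 9 - 123) = 1/128 - 1*(-116) = 1/128 + 116 = 14849/128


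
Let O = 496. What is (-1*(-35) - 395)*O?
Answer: -178560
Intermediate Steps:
(-1*(-35) - 395)*O = (-1*(-35) - 395)*496 = (35 - 395)*496 = -360*496 = -178560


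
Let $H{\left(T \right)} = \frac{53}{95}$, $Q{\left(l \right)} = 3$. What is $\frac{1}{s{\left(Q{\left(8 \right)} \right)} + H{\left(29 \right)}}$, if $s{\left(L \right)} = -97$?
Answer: $- \frac{95}{9162} \approx -0.010369$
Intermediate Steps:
$H{\left(T \right)} = \frac{53}{95}$ ($H{\left(T \right)} = 53 \cdot \frac{1}{95} = \frac{53}{95}$)
$\frac{1}{s{\left(Q{\left(8 \right)} \right)} + H{\left(29 \right)}} = \frac{1}{-97 + \frac{53}{95}} = \frac{1}{- \frac{9162}{95}} = - \frac{95}{9162}$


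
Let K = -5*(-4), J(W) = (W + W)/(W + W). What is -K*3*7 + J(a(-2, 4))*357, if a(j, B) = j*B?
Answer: -63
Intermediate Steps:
a(j, B) = B*j
J(W) = 1 (J(W) = (2*W)/((2*W)) = (2*W)*(1/(2*W)) = 1)
K = 20
-K*3*7 + J(a(-2, 4))*357 = -20*3*7 + 1*357 = -60*7 + 357 = -1*420 + 357 = -420 + 357 = -63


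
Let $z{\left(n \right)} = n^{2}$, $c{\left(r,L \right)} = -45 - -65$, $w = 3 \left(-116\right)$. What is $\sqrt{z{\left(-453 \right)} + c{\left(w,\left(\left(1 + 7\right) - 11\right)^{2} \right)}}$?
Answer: $\sqrt{205229} \approx 453.02$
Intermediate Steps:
$w = -348$
$c{\left(r,L \right)} = 20$ ($c{\left(r,L \right)} = -45 + 65 = 20$)
$\sqrt{z{\left(-453 \right)} + c{\left(w,\left(\left(1 + 7\right) - 11\right)^{2} \right)}} = \sqrt{\left(-453\right)^{2} + 20} = \sqrt{205209 + 20} = \sqrt{205229}$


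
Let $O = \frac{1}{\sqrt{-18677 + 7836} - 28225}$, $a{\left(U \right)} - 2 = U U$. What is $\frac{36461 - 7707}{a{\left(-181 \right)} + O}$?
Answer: $\frac{750508717070403082}{855147703651240405} + \frac{28754 i \sqrt{10841}}{855147703651240405} \approx 0.87764 + 3.501 \cdot 10^{-12} i$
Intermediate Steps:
$a{\left(U \right)} = 2 + U^{2}$ ($a{\left(U \right)} = 2 + U U = 2 + U^{2}$)
$O = \frac{1}{-28225 + i \sqrt{10841}}$ ($O = \frac{1}{\sqrt{-10841} - 28225} = \frac{1}{i \sqrt{10841} - 28225} = \frac{1}{-28225 + i \sqrt{10841}} \approx -3.5429 \cdot 10^{-5} - 1.307 \cdot 10^{-7} i$)
$\frac{36461 - 7707}{a{\left(-181 \right)} + O} = \frac{36461 - 7707}{\left(2 + \left(-181\right)^{2}\right) - \left(\frac{28225}{796661466} + \frac{i \sqrt{10841}}{796661466}\right)} = \frac{28754}{\left(2 + 32761\right) - \left(\frac{28225}{796661466} + \frac{i \sqrt{10841}}{796661466}\right)} = \frac{28754}{32763 - \left(\frac{28225}{796661466} + \frac{i \sqrt{10841}}{796661466}\right)} = \frac{28754}{\frac{26101019582333}{796661466} - \frac{i \sqrt{10841}}{796661466}}$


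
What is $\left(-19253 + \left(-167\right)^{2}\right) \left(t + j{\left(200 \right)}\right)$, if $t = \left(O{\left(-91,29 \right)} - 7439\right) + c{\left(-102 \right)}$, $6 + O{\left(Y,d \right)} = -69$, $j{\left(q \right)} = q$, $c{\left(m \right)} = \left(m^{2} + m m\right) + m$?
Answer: $115653312$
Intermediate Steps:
$c{\left(m \right)} = m + 2 m^{2}$ ($c{\left(m \right)} = \left(m^{2} + m^{2}\right) + m = 2 m^{2} + m = m + 2 m^{2}$)
$O{\left(Y,d \right)} = -75$ ($O{\left(Y,d \right)} = -6 - 69 = -75$)
$t = 13192$ ($t = \left(-75 - 7439\right) - 102 \left(1 + 2 \left(-102\right)\right) = -7514 - 102 \left(1 - 204\right) = -7514 - -20706 = -7514 + 20706 = 13192$)
$\left(-19253 + \left(-167\right)^{2}\right) \left(t + j{\left(200 \right)}\right) = \left(-19253 + \left(-167\right)^{2}\right) \left(13192 + 200\right) = \left(-19253 + 27889\right) 13392 = 8636 \cdot 13392 = 115653312$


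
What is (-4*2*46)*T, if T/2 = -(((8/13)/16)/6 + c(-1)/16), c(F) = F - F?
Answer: 184/39 ≈ 4.7179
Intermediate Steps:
c(F) = 0
T = -1/78 (T = 2*(-(((8/13)/16)/6 + 0/16)) = 2*(-(((8*(1/13))*(1/16))*(⅙) + 0*(1/16))) = 2*(-(((8/13)*(1/16))*(⅙) + 0)) = 2*(-((1/26)*(⅙) + 0)) = 2*(-(1/156 + 0)) = 2*(-1*1/156) = 2*(-1/156) = -1/78 ≈ -0.012821)
(-4*2*46)*T = (-4*2*46)*(-1/78) = -8*46*(-1/78) = -368*(-1/78) = 184/39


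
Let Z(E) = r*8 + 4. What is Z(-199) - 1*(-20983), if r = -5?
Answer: 20947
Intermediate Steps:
Z(E) = -36 (Z(E) = -5*8 + 4 = -40 + 4 = -36)
Z(-199) - 1*(-20983) = -36 - 1*(-20983) = -36 + 20983 = 20947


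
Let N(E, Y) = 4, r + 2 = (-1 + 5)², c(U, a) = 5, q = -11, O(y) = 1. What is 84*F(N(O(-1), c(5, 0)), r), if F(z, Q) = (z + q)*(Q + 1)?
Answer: -8820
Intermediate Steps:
r = 14 (r = -2 + (-1 + 5)² = -2 + 4² = -2 + 16 = 14)
F(z, Q) = (1 + Q)*(-11 + z) (F(z, Q) = (z - 11)*(Q + 1) = (-11 + z)*(1 + Q) = (1 + Q)*(-11 + z))
84*F(N(O(-1), c(5, 0)), r) = 84*(-11 + 4 - 11*14 + 14*4) = 84*(-11 + 4 - 154 + 56) = 84*(-105) = -8820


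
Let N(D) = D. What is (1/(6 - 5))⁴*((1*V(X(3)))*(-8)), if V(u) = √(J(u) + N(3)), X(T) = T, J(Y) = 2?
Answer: -8*√5 ≈ -17.889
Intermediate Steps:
V(u) = √5 (V(u) = √(2 + 3) = √5)
(1/(6 - 5))⁴*((1*V(X(3)))*(-8)) = (1/(6 - 5))⁴*((1*√5)*(-8)) = (1/1)⁴*(√5*(-8)) = 1⁴*(-8*√5) = 1*(-8*√5) = -8*√5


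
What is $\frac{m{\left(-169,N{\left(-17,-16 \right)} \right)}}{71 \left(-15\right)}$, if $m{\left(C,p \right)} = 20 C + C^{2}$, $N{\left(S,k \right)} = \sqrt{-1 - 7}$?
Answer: $- \frac{25181}{1065} \approx -23.644$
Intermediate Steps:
$N{\left(S,k \right)} = 2 i \sqrt{2}$ ($N{\left(S,k \right)} = \sqrt{-8} = 2 i \sqrt{2}$)
$m{\left(C,p \right)} = C^{2} + 20 C$
$\frac{m{\left(-169,N{\left(-17,-16 \right)} \right)}}{71 \left(-15\right)} = \frac{\left(-169\right) \left(20 - 169\right)}{71 \left(-15\right)} = \frac{\left(-169\right) \left(-149\right)}{-1065} = 25181 \left(- \frac{1}{1065}\right) = - \frac{25181}{1065}$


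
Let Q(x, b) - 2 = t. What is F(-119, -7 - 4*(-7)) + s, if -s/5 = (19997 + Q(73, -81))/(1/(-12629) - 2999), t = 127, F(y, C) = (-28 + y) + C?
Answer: -1750657301/18937186 ≈ -92.445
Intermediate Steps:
F(y, C) = -28 + C + y
Q(x, b) = 129 (Q(x, b) = 2 + 127 = 129)
s = 635428135/18937186 (s = -5*(19997 + 129)/(1/(-12629) - 2999) = -100630/(-1/12629 - 2999) = -100630/(-37874372/12629) = -100630*(-12629)/37874372 = -5*(-127085627/18937186) = 635428135/18937186 ≈ 33.555)
F(-119, -7 - 4*(-7)) + s = (-28 + (-7 - 4*(-7)) - 119) + 635428135/18937186 = (-28 + (-7 + 28) - 119) + 635428135/18937186 = (-28 + 21 - 119) + 635428135/18937186 = -126 + 635428135/18937186 = -1750657301/18937186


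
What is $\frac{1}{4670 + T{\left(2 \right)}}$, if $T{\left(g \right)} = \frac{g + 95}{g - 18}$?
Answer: $\frac{16}{74623} \approx 0.00021441$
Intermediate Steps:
$T{\left(g \right)} = \frac{95 + g}{-18 + g}$
$\frac{1}{4670 + T{\left(2 \right)}} = \frac{1}{4670 + \frac{95 + 2}{-18 + 2}} = \frac{1}{4670 + \frac{1}{-16} \cdot 97} = \frac{1}{4670 - \frac{97}{16}} = \frac{1}{\frac{74623}{16}} = \frac{16}{74623}$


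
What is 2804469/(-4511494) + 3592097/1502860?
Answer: 5995499890789/3390071936420 ≈ 1.7685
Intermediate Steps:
2804469/(-4511494) + 3592097/1502860 = 2804469*(-1/4511494) + 3592097*(1/1502860) = -2804469/4511494 + 3592097/1502860 = 5995499890789/3390071936420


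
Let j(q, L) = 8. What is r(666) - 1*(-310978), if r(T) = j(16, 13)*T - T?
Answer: 315640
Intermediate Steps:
r(T) = 7*T (r(T) = 8*T - T = 7*T)
r(666) - 1*(-310978) = 7*666 - 1*(-310978) = 4662 + 310978 = 315640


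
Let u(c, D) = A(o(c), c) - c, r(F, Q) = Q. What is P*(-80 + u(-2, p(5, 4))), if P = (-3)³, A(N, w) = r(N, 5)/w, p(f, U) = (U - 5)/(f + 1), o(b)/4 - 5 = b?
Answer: 4347/2 ≈ 2173.5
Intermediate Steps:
o(b) = 20 + 4*b
p(f, U) = (-5 + U)/(1 + f)
A(N, w) = 5/w
P = -27
u(c, D) = -c + 5/c (u(c, D) = 5/c - c = -c + 5/c)
P*(-80 + u(-2, p(5, 4))) = -27*(-80 + (-1*(-2) + 5/(-2))) = -27*(-80 + (2 + 5*(-½))) = -27*(-80 + (2 - 5/2)) = -27*(-80 - ½) = -27*(-161/2) = 4347/2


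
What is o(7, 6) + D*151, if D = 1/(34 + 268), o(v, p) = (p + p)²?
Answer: 289/2 ≈ 144.50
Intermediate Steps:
o(v, p) = 4*p² (o(v, p) = (2*p)² = 4*p²)
D = 1/302 ≈ 0.0033113
o(7, 6) + D*151 = 4*6² + (1/302)*151 = 4*36 + ½ = 144 + ½ = 289/2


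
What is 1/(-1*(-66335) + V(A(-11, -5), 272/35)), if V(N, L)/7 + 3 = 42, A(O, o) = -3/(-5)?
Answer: 1/66608 ≈ 1.5013e-5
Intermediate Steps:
A(O, o) = ⅗ (A(O, o) = -3*(-⅕) = ⅗)
V(N, L) = 273 (V(N, L) = -21 + 7*42 = -21 + 294 = 273)
1/(-1*(-66335) + V(A(-11, -5), 272/35)) = 1/(-1*(-66335) + 273) = 1/(66335 + 273) = 1/66608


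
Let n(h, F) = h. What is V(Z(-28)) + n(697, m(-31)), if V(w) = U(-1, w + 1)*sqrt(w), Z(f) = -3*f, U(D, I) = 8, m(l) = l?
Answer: 697 + 16*sqrt(21) ≈ 770.32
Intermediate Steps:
V(w) = 8*sqrt(w)
V(Z(-28)) + n(697, m(-31)) = 8*sqrt(-3*(-28)) + 697 = 8*sqrt(84) + 697 = 8*(2*sqrt(21)) + 697 = 16*sqrt(21) + 697 = 697 + 16*sqrt(21)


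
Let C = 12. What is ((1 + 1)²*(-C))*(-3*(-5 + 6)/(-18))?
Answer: -8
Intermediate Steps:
((1 + 1)²*(-C))*(-3*(-5 + 6)/(-18)) = ((1 + 1)²*(-1*12))*(-3*(-5 + 6)/(-18)) = (2²*(-12))*(-3*1*(-1/18)) = (4*(-12))*(-3*(-1/18)) = -48*⅙ = -8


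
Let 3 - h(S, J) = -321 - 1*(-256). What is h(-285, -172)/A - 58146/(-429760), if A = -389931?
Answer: 11321852123/83788373280 ≈ 0.13512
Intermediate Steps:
h(S, J) = 68 (h(S, J) = 3 - (-321 - 1*(-256)) = 3 - (-321 + 256) = 3 - 1*(-65) = 3 + 65 = 68)
h(-285, -172)/A - 58146/(-429760) = 68/(-389931) - 58146/(-429760) = 68*(-1/389931) - 58146*(-1/429760) = -68/389931 + 29073/214880 = 11321852123/83788373280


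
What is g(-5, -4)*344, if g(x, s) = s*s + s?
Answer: 4128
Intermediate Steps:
g(x, s) = s + s² (g(x, s) = s² + s = s + s²)
g(-5, -4)*344 = -4*(1 - 4)*344 = -4*(-3)*344 = 12*344 = 4128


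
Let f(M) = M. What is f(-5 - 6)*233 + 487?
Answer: -2076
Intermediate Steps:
f(-5 - 6)*233 + 487 = (-5 - 6)*233 + 487 = -11*233 + 487 = -2563 + 487 = -2076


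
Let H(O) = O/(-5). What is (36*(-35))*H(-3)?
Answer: -756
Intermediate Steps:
H(O) = -O/5 (H(O) = O*(-⅕) = -O/5)
(36*(-35))*H(-3) = (36*(-35))*(-⅕*(-3)) = -1260*⅗ = -756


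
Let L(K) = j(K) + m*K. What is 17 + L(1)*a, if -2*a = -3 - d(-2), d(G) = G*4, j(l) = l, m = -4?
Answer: 49/2 ≈ 24.500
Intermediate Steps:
d(G) = 4*G
L(K) = -3*K (L(K) = K - 4*K = -3*K)
a = -5/2 (a = -(-3 - 4*(-2))/2 = -(-3 - 1*(-8))/2 = -(-3 + 8)/2 = -½*5 = -5/2 ≈ -2.5000)
17 + L(1)*a = 17 - 3*1*(-5/2) = 17 - 3*(-5/2) = 17 + 15/2 = 49/2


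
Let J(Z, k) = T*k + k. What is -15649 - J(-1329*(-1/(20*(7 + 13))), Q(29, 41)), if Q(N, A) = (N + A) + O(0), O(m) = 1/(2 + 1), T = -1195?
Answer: 68329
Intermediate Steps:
O(m) = ⅓ (O(m) = 1/3 = ⅓)
Q(N, A) = ⅓ + A + N (Q(N, A) = (N + A) + ⅓ = (A + N) + ⅓ = ⅓ + A + N)
J(Z, k) = -1194*k (J(Z, k) = -1195*k + k = -1194*k)
-15649 - J(-1329*(-1/(20*(7 + 13))), Q(29, 41)) = -15649 - (-1194)*(⅓ + 41 + 29) = -15649 - (-1194)*211/3 = -15649 - 1*(-83978) = -15649 + 83978 = 68329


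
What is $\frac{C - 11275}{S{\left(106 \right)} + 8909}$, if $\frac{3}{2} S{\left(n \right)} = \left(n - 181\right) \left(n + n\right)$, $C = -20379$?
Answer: $\frac{1666}{89} \approx 18.719$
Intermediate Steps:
$S{\left(n \right)} = \frac{4 n \left(-181 + n\right)}{3}$ ($S{\left(n \right)} = \frac{2 \left(n - 181\right) \left(n + n\right)}{3} = \frac{2 \left(-181 + n\right) 2 n}{3} = \frac{2 \cdot 2 n \left(-181 + n\right)}{3} = \frac{4 n \left(-181 + n\right)}{3}$)
$\frac{C - 11275}{S{\left(106 \right)} + 8909} = \frac{-20379 - 11275}{\frac{4}{3} \cdot 106 \left(-181 + 106\right) + 8909} = - \frac{31654}{\frac{4}{3} \cdot 106 \left(-75\right) + 8909} = - \frac{31654}{-10600 + 8909} = - \frac{31654}{-1691} = \left(-31654\right) \left(- \frac{1}{1691}\right) = \frac{1666}{89}$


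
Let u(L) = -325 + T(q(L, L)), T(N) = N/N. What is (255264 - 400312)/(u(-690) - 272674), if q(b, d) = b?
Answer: 72524/136499 ≈ 0.53131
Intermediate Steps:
T(N) = 1
u(L) = -324 (u(L) = -325 + 1 = -324)
(255264 - 400312)/(u(-690) - 272674) = (255264 - 400312)/(-324 - 272674) = -145048/(-272998) = -145048*(-1/272998) = 72524/136499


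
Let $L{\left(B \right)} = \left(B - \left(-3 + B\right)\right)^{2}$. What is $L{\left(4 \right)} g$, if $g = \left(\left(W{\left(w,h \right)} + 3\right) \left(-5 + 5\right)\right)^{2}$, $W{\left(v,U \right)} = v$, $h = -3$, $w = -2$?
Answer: $0$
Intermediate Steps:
$L{\left(B \right)} = 9$ ($L{\left(B \right)} = 3^{2} = 9$)
$g = 0$ ($g = \left(\left(-2 + 3\right) \left(-5 + 5\right)\right)^{2} = \left(1 \cdot 0\right)^{2} = 0^{2} = 0$)
$L{\left(4 \right)} g = 9 \cdot 0 = 0$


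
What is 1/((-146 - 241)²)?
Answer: 1/149769 ≈ 6.6769e-6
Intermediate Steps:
1/((-146 - 241)²) = 1/((-387)²) = 1/149769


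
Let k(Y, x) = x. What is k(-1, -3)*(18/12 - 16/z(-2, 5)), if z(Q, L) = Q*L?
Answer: -93/10 ≈ -9.3000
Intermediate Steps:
z(Q, L) = L*Q
k(-1, -3)*(18/12 - 16/z(-2, 5)) = -3*(18/12 - 16/(5*(-2))) = -3*(18*(1/12) - 16/(-10)) = -3*(3/2 - 16*(-1/10)) = -3*(3/2 + 8/5) = -3*31/10 = -93/10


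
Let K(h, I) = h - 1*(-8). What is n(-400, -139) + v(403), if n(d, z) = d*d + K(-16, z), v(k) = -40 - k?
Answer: 159549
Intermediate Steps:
K(h, I) = 8 + h (K(h, I) = h + 8 = 8 + h)
n(d, z) = -8 + d² (n(d, z) = d*d + (8 - 16) = d² - 8 = -8 + d²)
n(-400, -139) + v(403) = (-8 + (-400)²) + (-40 - 1*403) = (-8 + 160000) + (-40 - 403) = 159992 - 443 = 159549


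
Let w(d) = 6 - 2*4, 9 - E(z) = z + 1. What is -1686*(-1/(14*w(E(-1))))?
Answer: -843/14 ≈ -60.214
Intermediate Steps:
E(z) = 8 - z (E(z) = 9 - (z + 1) = 9 - (1 + z) = 9 + (-1 - z) = 8 - z)
w(d) = -2 (w(d) = 6 - 8 = -2)
-1686*(-1/(14*w(E(-1)))) = -1686/((-2*(-14))) = -1686/28 = -1686*1/28 = -843/14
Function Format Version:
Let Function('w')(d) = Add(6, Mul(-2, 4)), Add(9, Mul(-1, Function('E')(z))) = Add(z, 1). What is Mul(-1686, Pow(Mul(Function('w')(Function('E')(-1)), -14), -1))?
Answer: Rational(-843, 14) ≈ -60.214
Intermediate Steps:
Function('E')(z) = Add(8, Mul(-1, z)) (Function('E')(z) = Add(9, Mul(-1, Add(z, 1))) = Add(9, Mul(-1, Add(1, z))) = Add(9, Add(-1, Mul(-1, z))) = Add(8, Mul(-1, z)))
Function('w')(d) = -2 (Function('w')(d) = Add(6, -8) = -2)
Mul(-1686, Pow(Mul(Function('w')(Function('E')(-1)), -14), -1)) = Mul(-1686, Pow(Mul(-2, -14), -1)) = Mul(-1686, Pow(28, -1)) = Mul(-1686, Rational(1, 28)) = Rational(-843, 14)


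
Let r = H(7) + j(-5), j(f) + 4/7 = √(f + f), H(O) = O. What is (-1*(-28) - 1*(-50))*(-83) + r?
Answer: -45273/7 + I*√10 ≈ -6467.6 + 3.1623*I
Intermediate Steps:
j(f) = -4/7 + √2*√f (j(f) = -4/7 + √(f + f) = -4/7 + √(2*f) = -4/7 + √2*√f)
r = 45/7 + I*√10 (r = 7 + (-4/7 + √2*√(-5)) = 7 + (-4/7 + √2*(I*√5)) = 7 + (-4/7 + I*√10) = 45/7 + I*√10 ≈ 6.4286 + 3.1623*I)
(-1*(-28) - 1*(-50))*(-83) + r = (-1*(-28) - 1*(-50))*(-83) + (45/7 + I*√10) = (28 + 50)*(-83) + (45/7 + I*√10) = 78*(-83) + (45/7 + I*√10) = -6474 + (45/7 + I*√10) = -45273/7 + I*√10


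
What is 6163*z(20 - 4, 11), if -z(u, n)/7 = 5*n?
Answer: -2372755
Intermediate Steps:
z(u, n) = -35*n
6163*z(20 - 4, 11) = 6163*(-35*11) = 6163*(-385) = -2372755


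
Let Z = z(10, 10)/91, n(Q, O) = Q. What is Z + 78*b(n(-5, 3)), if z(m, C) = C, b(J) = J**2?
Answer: 177460/91 ≈ 1950.1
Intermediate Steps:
Z = 10/91 ≈ 0.10989
Z + 78*b(n(-5, 3)) = 10/91 + 78*(-5)**2 = 10/91 + 78*25 = 10/91 + 1950 = 177460/91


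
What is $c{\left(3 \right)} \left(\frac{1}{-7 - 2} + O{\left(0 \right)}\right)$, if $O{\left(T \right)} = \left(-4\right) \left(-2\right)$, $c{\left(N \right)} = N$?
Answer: $\frac{71}{3} \approx 23.667$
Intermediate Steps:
$O{\left(T \right)} = 8$
$c{\left(3 \right)} \left(\frac{1}{-7 - 2} + O{\left(0 \right)}\right) = 3 \left(\frac{1}{-7 - 2} + 8\right) = 3 \left(\frac{1}{-9} + 8\right) = 3 \left(- \frac{1}{9} + 8\right) = 3 \cdot \frac{71}{9} = \frac{71}{3}$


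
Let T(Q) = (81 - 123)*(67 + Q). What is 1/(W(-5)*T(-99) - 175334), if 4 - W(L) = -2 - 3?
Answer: -1/163238 ≈ -6.1260e-6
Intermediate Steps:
W(L) = 9 (W(L) = 4 - (-2 - 3) = 4 - 1*(-5) = 4 + 5 = 9)
T(Q) = -2814 - 42*Q (T(Q) = -42*(67 + Q) = -2814 - 42*Q)
1/(W(-5)*T(-99) - 175334) = 1/(9*(-2814 - 42*(-99)) - 175334) = 1/(9*(-2814 + 4158) - 175334) = 1/(9*1344 - 175334) = 1/(12096 - 175334) = 1/(-163238) = -1/163238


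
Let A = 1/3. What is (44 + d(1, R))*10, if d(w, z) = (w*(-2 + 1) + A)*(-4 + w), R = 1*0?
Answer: 460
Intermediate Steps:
A = 1/3 (A = 1*(1/3) = 1/3 ≈ 0.33333)
R = 0
d(w, z) = (-4 + w)*(1/3 - w) (d(w, z) = (w*(-2 + 1) + 1/3)*(-4 + w) = (w*(-1) + 1/3)*(-4 + w) = (-w + 1/3)*(-4 + w) = (1/3 - w)*(-4 + w) = (-4 + w)*(1/3 - w))
(44 + d(1, R))*10 = (44 + (-4/3 - 1*1**2 + (13/3)*1))*10 = (44 + (-4/3 - 1*1 + 13/3))*10 = (44 + (-4/3 - 1 + 13/3))*10 = (44 + 2)*10 = 46*10 = 460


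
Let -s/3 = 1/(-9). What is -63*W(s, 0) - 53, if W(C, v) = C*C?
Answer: -60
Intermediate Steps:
s = ⅓ (s = -3/(-9) = -3*(-⅑) = ⅓ ≈ 0.33333)
W(C, v) = C²
-63*W(s, 0) - 53 = -63*(⅓)² - 53 = -63*⅑ - 53 = -7 - 53 = -60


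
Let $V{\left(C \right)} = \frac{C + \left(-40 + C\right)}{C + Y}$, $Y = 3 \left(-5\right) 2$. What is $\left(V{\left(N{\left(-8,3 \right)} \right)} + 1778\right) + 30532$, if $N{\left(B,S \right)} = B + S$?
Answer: $\frac{226180}{7} \approx 32311.0$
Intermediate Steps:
$Y = -30$ ($Y = \left(-15\right) 2 = -30$)
$V{\left(C \right)} = \frac{-40 + 2 C}{-30 + C}$ ($V{\left(C \right)} = \frac{C + \left(-40 + C\right)}{C - 30} = \frac{-40 + 2 C}{-30 + C}$)
$\left(V{\left(N{\left(-8,3 \right)} \right)} + 1778\right) + 30532 = \left(\frac{2 \left(-20 + \left(-8 + 3\right)\right)}{-30 + \left(-8 + 3\right)} + 1778\right) + 30532 = \left(\frac{2 \left(-20 - 5\right)}{-30 - 5} + 1778\right) + 30532 = \left(2 \frac{1}{-35} \left(-25\right) + 1778\right) + 30532 = \left(2 \left(- \frac{1}{35}\right) \left(-25\right) + 1778\right) + 30532 = \left(\frac{10}{7} + 1778\right) + 30532 = \frac{12456}{7} + 30532 = \frac{226180}{7}$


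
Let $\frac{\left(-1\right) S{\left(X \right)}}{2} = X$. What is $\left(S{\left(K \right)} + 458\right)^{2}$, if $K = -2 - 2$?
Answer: $217156$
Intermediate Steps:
$K = -4$
$S{\left(X \right)} = - 2 X$
$\left(S{\left(K \right)} + 458\right)^{2} = \left(\left(-2\right) \left(-4\right) + 458\right)^{2} = \left(8 + 458\right)^{2} = 466^{2} = 217156$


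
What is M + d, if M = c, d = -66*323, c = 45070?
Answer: 23752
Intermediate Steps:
d = -21318
M = 45070
M + d = 45070 - 21318 = 23752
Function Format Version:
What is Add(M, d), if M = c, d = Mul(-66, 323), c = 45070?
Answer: 23752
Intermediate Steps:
d = -21318
M = 45070
Add(M, d) = Add(45070, -21318) = 23752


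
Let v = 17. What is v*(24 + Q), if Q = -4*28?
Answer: -1496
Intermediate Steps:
Q = -112
v*(24 + Q) = 17*(24 - 112) = 17*(-88) = -1496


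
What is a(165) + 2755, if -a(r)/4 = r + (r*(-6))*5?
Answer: 21895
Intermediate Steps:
a(r) = 116*r (a(r) = -4*(r + (r*(-6))*5) = -4*(r - 6*r*5) = -4*(r - 30*r) = -(-116)*r = 116*r)
a(165) + 2755 = 116*165 + 2755 = 19140 + 2755 = 21895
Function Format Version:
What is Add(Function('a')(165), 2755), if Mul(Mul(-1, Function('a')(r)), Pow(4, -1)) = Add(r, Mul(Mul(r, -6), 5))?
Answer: 21895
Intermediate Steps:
Function('a')(r) = Mul(116, r) (Function('a')(r) = Mul(-4, Add(r, Mul(Mul(r, -6), 5))) = Mul(-4, Add(r, Mul(Mul(-6, r), 5))) = Mul(-4, Add(r, Mul(-30, r))) = Mul(-4, Mul(-29, r)) = Mul(116, r))
Add(Function('a')(165), 2755) = Add(Mul(116, 165), 2755) = Add(19140, 2755) = 21895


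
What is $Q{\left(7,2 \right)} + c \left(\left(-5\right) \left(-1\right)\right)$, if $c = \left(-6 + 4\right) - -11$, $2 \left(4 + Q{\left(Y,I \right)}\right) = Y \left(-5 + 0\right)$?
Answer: $\frac{47}{2} \approx 23.5$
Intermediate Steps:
$Q{\left(Y,I \right)} = -4 - \frac{5 Y}{2}$ ($Q{\left(Y,I \right)} = -4 + \frac{Y \left(-5 + 0\right)}{2} = -4 + \frac{Y \left(-5\right)}{2} = -4 + \frac{\left(-5\right) Y}{2} = -4 - \frac{5 Y}{2}$)
$c = 9$ ($c = -2 + 11 = 9$)
$Q{\left(7,2 \right)} + c \left(\left(-5\right) \left(-1\right)\right) = \left(-4 - \frac{35}{2}\right) + 9 \left(\left(-5\right) \left(-1\right)\right) = \left(-4 - \frac{35}{2}\right) + 9 \cdot 5 = - \frac{43}{2} + 45 = \frac{47}{2}$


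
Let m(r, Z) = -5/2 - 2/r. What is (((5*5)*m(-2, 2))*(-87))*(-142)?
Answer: -463275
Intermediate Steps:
m(r, Z) = -5/2 - 2/r (m(r, Z) = -5*½ - 2/r = -5/2 - 2/r)
(((5*5)*m(-2, 2))*(-87))*(-142) = (((5*5)*(-5/2 - 2/(-2)))*(-87))*(-142) = ((25*(-5/2 - 2*(-½)))*(-87))*(-142) = ((25*(-5/2 + 1))*(-87))*(-142) = ((25*(-3/2))*(-87))*(-142) = -75/2*(-87)*(-142) = (6525/2)*(-142) = -463275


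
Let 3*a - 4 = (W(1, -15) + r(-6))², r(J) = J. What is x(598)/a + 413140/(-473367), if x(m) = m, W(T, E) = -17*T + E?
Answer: 125496839/342717708 ≈ 0.36618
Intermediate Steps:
W(T, E) = E - 17*T
a = 1448/3 (a = 4/3 + ((-15 - 17*1) - 6)²/3 = 4/3 + ((-15 - 17) - 6)²/3 = 4/3 + (-32 - 6)²/3 = 4/3 + (⅓)*(-38)² = 4/3 + (⅓)*1444 = 4/3 + 1444/3 = 1448/3 ≈ 482.67)
x(598)/a + 413140/(-473367) = 598/(1448/3) + 413140/(-473367) = 598*(3/1448) + 413140*(-1/473367) = 897/724 - 413140/473367 = 125496839/342717708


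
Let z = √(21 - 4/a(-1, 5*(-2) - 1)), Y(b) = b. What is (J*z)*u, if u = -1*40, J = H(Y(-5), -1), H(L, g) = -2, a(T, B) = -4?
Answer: 80*√22 ≈ 375.23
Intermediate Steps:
J = -2
u = -40
z = √22 (z = √(21 - 4/(-4)) = √(21 - 4*(-¼)) = √(21 + 1) = √22 ≈ 4.6904)
(J*z)*u = -2*√22*(-40) = 80*√22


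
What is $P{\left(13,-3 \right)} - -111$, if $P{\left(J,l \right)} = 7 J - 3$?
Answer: $199$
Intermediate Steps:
$P{\left(J,l \right)} = -3 + 7 J$
$P{\left(13,-3 \right)} - -111 = \left(-3 + 7 \cdot 13\right) - -111 = \left(-3 + 91\right) + 111 = 88 + 111 = 199$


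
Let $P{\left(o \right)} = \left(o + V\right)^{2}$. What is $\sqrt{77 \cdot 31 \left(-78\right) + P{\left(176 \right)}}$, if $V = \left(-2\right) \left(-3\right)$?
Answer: $29 i \sqrt{182} \approx 391.23 i$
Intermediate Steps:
$V = 6$
$P{\left(o \right)} = \left(6 + o\right)^{2}$ ($P{\left(o \right)} = \left(o + 6\right)^{2} = \left(6 + o\right)^{2}$)
$\sqrt{77 \cdot 31 \left(-78\right) + P{\left(176 \right)}} = \sqrt{77 \cdot 31 \left(-78\right) + \left(6 + 176\right)^{2}} = \sqrt{2387 \left(-78\right) + 182^{2}} = \sqrt{-186186 + 33124} = \sqrt{-153062} = 29 i \sqrt{182}$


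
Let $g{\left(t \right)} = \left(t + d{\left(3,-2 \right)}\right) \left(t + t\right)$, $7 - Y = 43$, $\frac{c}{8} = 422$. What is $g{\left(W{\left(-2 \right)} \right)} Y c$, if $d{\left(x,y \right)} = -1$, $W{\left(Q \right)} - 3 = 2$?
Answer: $-4861440$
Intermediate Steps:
$c = 3376$ ($c = 8 \cdot 422 = 3376$)
$W{\left(Q \right)} = 5$ ($W{\left(Q \right)} = 3 + 2 = 5$)
$Y = -36$ ($Y = 7 - 43 = -36$)
$g{\left(t \right)} = 2 t \left(-1 + t\right)$ ($g{\left(t \right)} = \left(t - 1\right) \left(t + t\right) = \left(-1 + t\right) 2 t = 2 t \left(-1 + t\right)$)
$g{\left(W{\left(-2 \right)} \right)} Y c = 2 \cdot 5 \left(-1 + 5\right) \left(-36\right) 3376 = 2 \cdot 5 \cdot 4 \left(-36\right) 3376 = 40 \left(-36\right) 3376 = \left(-1440\right) 3376 = -4861440$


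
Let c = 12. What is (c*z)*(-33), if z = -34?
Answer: 13464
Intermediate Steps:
(c*z)*(-33) = (12*(-34))*(-33) = -408*(-33) = 13464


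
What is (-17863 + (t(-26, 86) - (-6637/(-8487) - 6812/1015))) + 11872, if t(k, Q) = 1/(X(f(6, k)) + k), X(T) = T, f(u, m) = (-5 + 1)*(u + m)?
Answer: -309342389051/51685830 ≈ -5985.1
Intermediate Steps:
f(u, m) = -4*m - 4*u (f(u, m) = -4*(m + u) = -4*m - 4*u)
t(k, Q) = 1/(-24 - 3*k) (t(k, Q) = 1/((-4*k - 4*6) + k) = 1/((-4*k - 24) + k) = 1/((-24 - 4*k) + k) = 1/(-24 - 3*k))
(-17863 + (t(-26, 86) - (-6637/(-8487) - 6812/1015))) + 11872 = (-17863 + (-1/(24 + 3*(-26)) - (-6637/(-8487) - 6812/1015))) + 11872 = (-17863 + (-1/(24 - 78) - (-6637*(-1/8487) - 6812*1/1015))) + 11872 = (-17863 + (-1/(-54) - (6637/8487 - 6812/1015))) + 11872 = (-17863 + (-1*(-1/54) - 1*(-51076889/8614305))) + 11872 = (-17863 + (1/54 + 51076889/8614305)) + 11872 = (-17863 + 307418479/51685830) + 11872 = -922956562811/51685830 + 11872 = -309342389051/51685830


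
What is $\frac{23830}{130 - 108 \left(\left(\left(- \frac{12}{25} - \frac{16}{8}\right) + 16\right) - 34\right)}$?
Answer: $\frac{297875}{29273} \approx 10.176$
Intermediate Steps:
$\frac{23830}{130 - 108 \left(\left(\left(- \frac{12}{25} - \frac{16}{8}\right) + 16\right) - 34\right)} = \frac{23830}{130 - 108 \left(\left(\left(\left(-12\right) \frac{1}{25} - 2\right) + 16\right) - 34\right)} = \frac{23830}{130 - 108 \left(\left(\left(- \frac{12}{25} - 2\right) + 16\right) - 34\right)} = \frac{23830}{130 - 108 \left(\left(- \frac{62}{25} + 16\right) - 34\right)} = \frac{23830}{130 - 108 \left(\frac{338}{25} - 34\right)} = \frac{23830}{130 - - \frac{55296}{25}} = \frac{23830}{130 + \frac{55296}{25}} = \frac{23830}{\frac{58546}{25}} = 23830 \cdot \frac{25}{58546} = \frac{297875}{29273}$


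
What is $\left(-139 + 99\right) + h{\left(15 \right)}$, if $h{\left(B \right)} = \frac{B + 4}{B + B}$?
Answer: $- \frac{1181}{30} \approx -39.367$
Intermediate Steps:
$h{\left(B \right)} = \frac{4 + B}{2 B}$
$\left(-139 + 99\right) + h{\left(15 \right)} = \left(-139 + 99\right) + \frac{4 + 15}{2 \cdot 15} = -40 + \frac{1}{2} \cdot \frac{1}{15} \cdot 19 = -40 + \frac{19}{30} = - \frac{1181}{30}$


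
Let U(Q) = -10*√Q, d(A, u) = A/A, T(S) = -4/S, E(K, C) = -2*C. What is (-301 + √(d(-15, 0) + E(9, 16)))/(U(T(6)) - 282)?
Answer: 127323/119386 - 5*√186/119386 - 1505*I*√6/119386 - 423*I*√31/119386 ≈ 1.0659 - 0.050606*I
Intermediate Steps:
d(A, u) = 1
(-301 + √(d(-15, 0) + E(9, 16)))/(U(T(6)) - 282) = (-301 + √(1 - 2*16))/(-10*I*√6/3 - 282) = (-301 + √(1 - 32))/(-10*I*√6/3 - 282) = (-301 + √(-31))/(-10*I*√6/3 - 282) = (-301 + I*√31)/(-10*I*√6/3 - 282) = (-301 + I*√31)/(-282 - 10*I*√6/3)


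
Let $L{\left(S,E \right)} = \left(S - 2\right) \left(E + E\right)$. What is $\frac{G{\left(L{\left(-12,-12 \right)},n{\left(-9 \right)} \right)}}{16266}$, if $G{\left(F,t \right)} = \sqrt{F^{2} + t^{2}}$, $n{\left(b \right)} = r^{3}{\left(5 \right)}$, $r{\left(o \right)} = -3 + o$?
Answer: $\frac{4 \sqrt{1765}}{8133} \approx 0.020662$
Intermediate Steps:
$L{\left(S,E \right)} = 2 E \left(-2 + S\right)$ ($L{\left(S,E \right)} = \left(-2 + S\right) 2 E = 2 E \left(-2 + S\right)$)
$n{\left(b \right)} = 8$ ($n{\left(b \right)} = \left(-3 + 5\right)^{3} = 2^{3} = 8$)
$\frac{G{\left(L{\left(-12,-12 \right)},n{\left(-9 \right)} \right)}}{16266} = \frac{\sqrt{\left(2 \left(-12\right) \left(-2 - 12\right)\right)^{2} + 8^{2}}}{16266} = \sqrt{\left(2 \left(-12\right) \left(-14\right)\right)^{2} + 64} \cdot \frac{1}{16266} = \sqrt{336^{2} + 64} \cdot \frac{1}{16266} = \sqrt{112896 + 64} \cdot \frac{1}{16266} = \sqrt{112960} \cdot \frac{1}{16266} = 8 \sqrt{1765} \cdot \frac{1}{16266} = \frac{4 \sqrt{1765}}{8133}$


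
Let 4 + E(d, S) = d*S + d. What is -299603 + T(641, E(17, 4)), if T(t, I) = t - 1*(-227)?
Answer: -298735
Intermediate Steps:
E(d, S) = -4 + d + S*d (E(d, S) = -4 + (d*S + d) = -4 + (S*d + d) = -4 + (d + S*d) = -4 + d + S*d)
T(t, I) = 227 + t (T(t, I) = t + 227 = 227 + t)
-299603 + T(641, E(17, 4)) = -299603 + (227 + 641) = -299603 + 868 = -298735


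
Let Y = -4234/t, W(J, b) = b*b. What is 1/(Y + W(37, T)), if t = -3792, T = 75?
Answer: 1896/10667117 ≈ 0.00017774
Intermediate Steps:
W(J, b) = b²
Y = 2117/1896 (Y = -4234/(-3792) = -4234*(-1/3792) = 2117/1896 ≈ 1.1166)
1/(Y + W(37, T)) = 1/(2117/1896 + 75²) = 1/(2117/1896 + 5625) = 1/(10667117/1896) = 1896/10667117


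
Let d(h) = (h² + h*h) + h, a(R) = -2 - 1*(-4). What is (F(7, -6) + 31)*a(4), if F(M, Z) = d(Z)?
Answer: 194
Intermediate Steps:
a(R) = 2 (a(R) = -2 + 4 = 2)
d(h) = h + 2*h² (d(h) = (h² + h²) + h = 2*h² + h = h + 2*h²)
F(M, Z) = Z*(1 + 2*Z)
(F(7, -6) + 31)*a(4) = (-6*(1 + 2*(-6)) + 31)*2 = (-6*(1 - 12) + 31)*2 = (-6*(-11) + 31)*2 = (66 + 31)*2 = 97*2 = 194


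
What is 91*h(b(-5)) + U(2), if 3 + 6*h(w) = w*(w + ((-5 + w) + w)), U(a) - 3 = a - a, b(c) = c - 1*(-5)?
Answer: -85/2 ≈ -42.500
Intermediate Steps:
b(c) = 5 + c (b(c) = c + 5 = 5 + c)
U(a) = 3 (U(a) = 3 + (a - a) = 3 + 0 = 3)
h(w) = -½ + w*(-5 + 3*w)/6 (h(w) = -½ + (w*(w + ((-5 + w) + w)))/6 = -½ + (w*(w + (-5 + 2*w)))/6 = -½ + (w*(-5 + 3*w))/6 = -½ + w*(-5 + 3*w)/6)
91*h(b(-5)) + U(2) = 91*(-½ + (5 - 5)²/2 - 5*(5 - 5)/6) + 3 = 91*(-½ + (½)*0² - ⅚*0) + 3 = 91*(-½ + (½)*0 + 0) + 3 = 91*(-½ + 0 + 0) + 3 = 91*(-½) + 3 = -91/2 + 3 = -85/2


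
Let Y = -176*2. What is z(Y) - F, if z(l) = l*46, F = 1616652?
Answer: -1632844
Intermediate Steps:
Y = -352
z(l) = 46*l
z(Y) - F = 46*(-352) - 1*1616652 = -16192 - 1616652 = -1632844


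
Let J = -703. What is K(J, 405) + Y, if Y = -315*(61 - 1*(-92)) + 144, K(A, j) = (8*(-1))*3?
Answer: -48075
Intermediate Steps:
K(A, j) = -24 (K(A, j) = -8*3 = -24)
Y = -48051 (Y = -315*(61 + 92) + 144 = -315*153 + 144 = -48195 + 144 = -48051)
K(J, 405) + Y = -24 - 48051 = -48075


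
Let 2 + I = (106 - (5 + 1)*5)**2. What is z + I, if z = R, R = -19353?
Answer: -13579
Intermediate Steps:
z = -19353
I = 5774 (I = -2 + (106 - (5 + 1)*5)**2 = -2 + (106 - 6*5)**2 = -2 + (106 - 1*30)**2 = -2 + (106 - 30)**2 = -2 + 76**2 = -2 + 5776 = 5774)
z + I = -19353 + 5774 = -13579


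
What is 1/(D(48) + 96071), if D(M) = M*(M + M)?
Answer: 1/100679 ≈ 9.9326e-6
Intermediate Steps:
D(M) = 2*M² (D(M) = M*(2*M) = 2*M²)
1/(D(48) + 96071) = 1/(2*48² + 96071) = 1/(2*2304 + 96071) = 1/(4608 + 96071) = 1/100679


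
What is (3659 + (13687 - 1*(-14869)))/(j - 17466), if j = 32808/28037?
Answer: -903211955/489661434 ≈ -1.8446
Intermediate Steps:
j = 32808/28037 (j = 32808*(1/28037) = 32808/28037 ≈ 1.1702)
(3659 + (13687 - 1*(-14869)))/(j - 17466) = (3659 + (13687 - 1*(-14869)))/(32808/28037 - 17466) = (3659 + (13687 + 14869))/(-489661434/28037) = (3659 + 28556)*(-28037/489661434) = 32215*(-28037/489661434) = -903211955/489661434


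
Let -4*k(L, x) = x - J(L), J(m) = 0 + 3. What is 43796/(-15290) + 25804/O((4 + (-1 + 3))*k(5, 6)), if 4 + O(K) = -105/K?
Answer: 295272328/221705 ≈ 1331.8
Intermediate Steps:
J(m) = 3
k(L, x) = ¾ - x/4 (k(L, x) = -(x - 1*3)/4 = -(x - 3)/4 = -(-3 + x)/4 = ¾ - x/4)
O(K) = -4 - 105/K
43796/(-15290) + 25804/O((4 + (-1 + 3))*k(5, 6)) = 43796/(-15290) + 25804/(-4 - 105*1/((4 + (-1 + 3))*(¾ - ¼*6))) = 43796*(-1/15290) + 25804/(-4 - 105*1/((4 + 2)*(¾ - 3/2))) = -21898/7645 + 25804/(-4 - 105/(6*(-¾))) = -21898/7645 + 25804/(-4 - 105/(-9/2)) = -21898/7645 + 25804/(-4 - 105*(-2/9)) = -21898/7645 + 25804/(-4 + 70/3) = -21898/7645 + 25804/(58/3) = -21898/7645 + 25804*(3/58) = -21898/7645 + 38706/29 = 295272328/221705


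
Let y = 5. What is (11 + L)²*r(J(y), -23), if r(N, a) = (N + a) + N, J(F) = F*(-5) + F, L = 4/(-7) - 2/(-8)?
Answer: -804609/112 ≈ -7184.0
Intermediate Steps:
L = -9/28 (L = 4*(-⅐) - 2*(-⅛) = -4/7 + ¼ = -9/28 ≈ -0.32143)
J(F) = -4*F (J(F) = -5*F + F = -4*F)
r(N, a) = a + 2*N
(11 + L)²*r(J(y), -23) = (11 - 9/28)²*(-23 + 2*(-4*5)) = (299/28)²*(-23 + 2*(-20)) = 89401*(-23 - 40)/784 = (89401/784)*(-63) = -804609/112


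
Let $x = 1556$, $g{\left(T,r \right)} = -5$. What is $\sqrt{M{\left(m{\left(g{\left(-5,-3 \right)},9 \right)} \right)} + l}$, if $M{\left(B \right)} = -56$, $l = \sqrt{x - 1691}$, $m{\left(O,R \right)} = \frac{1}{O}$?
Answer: $\sqrt{-56 + 3 i \sqrt{15}} \approx 0.77222 + 7.5231 i$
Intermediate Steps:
$l = 3 i \sqrt{15}$ ($l = \sqrt{1556 - 1691} = \sqrt{-135} = 3 i \sqrt{15} \approx 11.619 i$)
$\sqrt{M{\left(m{\left(g{\left(-5,-3 \right)},9 \right)} \right)} + l} = \sqrt{-56 + 3 i \sqrt{15}}$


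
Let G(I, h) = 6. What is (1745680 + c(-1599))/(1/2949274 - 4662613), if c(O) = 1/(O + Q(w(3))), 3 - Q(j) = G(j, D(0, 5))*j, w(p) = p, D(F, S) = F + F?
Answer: -4154830328035603/11097317897419527 ≈ -0.37440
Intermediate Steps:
D(F, S) = 2*F
Q(j) = 3 - 6*j
c(O) = 1/(-15 + O) (c(O) = 1/(O + (3 - 6*3)) = 1/(O + (3 - 18)) = 1/(O - 15) = 1/(-15 + O))
(1745680 + c(-1599))/(1/2949274 - 4662613) = (1745680 + 1/(-15 - 1599))/(1/2949274 - 4662613) = (1745680 + 1/(-1614))/(1/2949274 - 4662613) = (1745680 - 1/1614)/(-13751323292961/2949274) = (2817527519/1614)*(-2949274/13751323292961) = -4154830328035603/11097317897419527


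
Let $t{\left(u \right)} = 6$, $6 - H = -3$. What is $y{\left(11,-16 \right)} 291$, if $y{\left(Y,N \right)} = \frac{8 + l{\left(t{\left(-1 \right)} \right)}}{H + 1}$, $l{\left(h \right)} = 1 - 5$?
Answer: $\frac{582}{5} \approx 116.4$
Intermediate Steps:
$H = 9$ ($H = 6 - -3 = 6 + 3 = 9$)
$l{\left(h \right)} = -4$ ($l{\left(h \right)} = 1 - 5 = -4$)
$y{\left(Y,N \right)} = \frac{2}{5}$ ($y{\left(Y,N \right)} = \frac{8 - 4}{9 + 1} = \frac{4}{10} = 4 \cdot \frac{1}{10} = \frac{2}{5}$)
$y{\left(11,-16 \right)} 291 = \frac{2}{5} \cdot 291 = \frac{582}{5}$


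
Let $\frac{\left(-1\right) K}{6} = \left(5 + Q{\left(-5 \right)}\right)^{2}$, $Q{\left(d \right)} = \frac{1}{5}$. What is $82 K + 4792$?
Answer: $- \frac{212792}{25} \approx -8511.7$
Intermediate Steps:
$Q{\left(d \right)} = \frac{1}{5}$
$K = - \frac{4056}{25}$ ($K = - 6 \left(5 + \frac{1}{5}\right)^{2} = - 6 \left(\frac{26}{5}\right)^{2} = \left(-6\right) \frac{676}{25} = - \frac{4056}{25} \approx -162.24$)
$82 K + 4792 = 82 \left(- \frac{4056}{25}\right) + 4792 = - \frac{332592}{25} + 4792 = - \frac{212792}{25}$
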